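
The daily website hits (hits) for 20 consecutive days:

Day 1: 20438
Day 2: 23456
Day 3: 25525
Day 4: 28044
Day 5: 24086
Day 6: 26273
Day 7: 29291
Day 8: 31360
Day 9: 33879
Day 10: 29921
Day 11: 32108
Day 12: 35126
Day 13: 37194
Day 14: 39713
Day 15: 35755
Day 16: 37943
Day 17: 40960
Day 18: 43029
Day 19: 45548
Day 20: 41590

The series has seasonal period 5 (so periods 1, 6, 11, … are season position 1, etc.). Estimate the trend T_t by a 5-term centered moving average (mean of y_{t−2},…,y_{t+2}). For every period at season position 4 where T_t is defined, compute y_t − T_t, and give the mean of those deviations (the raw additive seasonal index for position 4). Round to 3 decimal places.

2567.067

Season position 4 occurs at t = 4, 9, 14 (where T_t is defined).
t=4: T_4 = 25476.80000; y_4 − T_4 = 28044 − 25476.80000 = 2567.20000
t=9: T_9 = 31311.80000; y_9 − T_9 = 33879 − 31311.80000 = 2567.20000
t=14: T_14 = 37146.20000; y_14 − T_14 = 39713 − 37146.20000 = 2566.80000
Mean deviation: (2567.20000 + 2567.20000 + 2566.80000) / 3 = 2567.067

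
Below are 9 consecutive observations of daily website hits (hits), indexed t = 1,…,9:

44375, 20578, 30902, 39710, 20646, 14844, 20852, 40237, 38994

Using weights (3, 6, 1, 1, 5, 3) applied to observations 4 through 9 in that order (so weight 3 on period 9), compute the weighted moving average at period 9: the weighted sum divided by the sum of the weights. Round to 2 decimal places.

Weighted sum: 3·39710 + 6·20646 + 1·14844 + 1·20852 + 5·40237 + 3·38994 = 119130 + 123876 + 14844 + 20852 + 201185 + 116982 = 596869
Weight total: 3 + 6 + 1 + 1 + 5 + 3 = 19
WMA = 596869 / 19 = 31414.16

31414.16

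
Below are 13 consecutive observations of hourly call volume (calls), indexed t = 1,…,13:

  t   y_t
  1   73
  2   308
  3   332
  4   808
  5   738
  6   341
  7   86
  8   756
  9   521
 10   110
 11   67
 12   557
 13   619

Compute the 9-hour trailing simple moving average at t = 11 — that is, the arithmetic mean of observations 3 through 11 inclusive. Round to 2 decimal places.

Sum of periods 3–11: 332 + 808 + 738 + 341 + 86 + 756 + 521 + 110 + 67 = 3759
Divide by 9: 3759 / 9 = 417.67

417.67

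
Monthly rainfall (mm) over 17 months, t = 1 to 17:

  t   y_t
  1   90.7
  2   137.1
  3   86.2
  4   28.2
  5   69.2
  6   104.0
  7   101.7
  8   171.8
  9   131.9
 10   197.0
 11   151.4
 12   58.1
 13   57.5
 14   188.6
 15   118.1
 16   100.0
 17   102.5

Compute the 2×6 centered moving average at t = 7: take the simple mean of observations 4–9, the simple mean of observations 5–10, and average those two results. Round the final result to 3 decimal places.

Sum over 4–9: 28.2 + 69.2 + 104.0 + 101.7 + 171.8 + 131.9 = 606.8
Sum over 5–10: 69.2 + 104.0 + 101.7 + 171.8 + 131.9 + 197.0 = 775.6
CMA at t=7 = (606.8 + 775.6) / (2·6) = 1382.4 / 12 = 115.200

115.200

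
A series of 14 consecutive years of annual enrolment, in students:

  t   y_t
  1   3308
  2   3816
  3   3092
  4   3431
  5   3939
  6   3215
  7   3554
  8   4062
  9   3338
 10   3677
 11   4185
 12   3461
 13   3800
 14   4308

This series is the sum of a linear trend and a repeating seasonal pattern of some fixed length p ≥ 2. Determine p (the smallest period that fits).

First differences y_{t+1} − y_t: 508, -724, 339, 508, -724, 339, 508, -724, …
The difference pattern repeats every 3 terms and not for any smaller step, so p = 3.

3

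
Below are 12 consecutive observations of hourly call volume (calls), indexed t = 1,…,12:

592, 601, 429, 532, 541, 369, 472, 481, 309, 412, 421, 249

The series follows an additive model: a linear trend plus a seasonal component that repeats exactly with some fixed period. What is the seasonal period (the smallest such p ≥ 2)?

3

First differences y_{t+1} − y_t: 9, -172, 103, 9, -172, 103, 9, -172, …
The difference pattern repeats every 3 terms and not for any smaller step, so p = 3.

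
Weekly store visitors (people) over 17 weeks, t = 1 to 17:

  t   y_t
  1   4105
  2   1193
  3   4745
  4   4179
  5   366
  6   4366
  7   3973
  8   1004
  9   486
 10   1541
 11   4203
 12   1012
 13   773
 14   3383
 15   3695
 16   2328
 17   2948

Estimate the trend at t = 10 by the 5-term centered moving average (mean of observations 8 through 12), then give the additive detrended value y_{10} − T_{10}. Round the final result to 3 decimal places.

-108.200

Trend T_10 = (1004 + 486 + 1541 + 4203 + 1012) / 5 = 8246/5 = 1649.20000
Detrended value: 1541 − 1649.20000 = -108.200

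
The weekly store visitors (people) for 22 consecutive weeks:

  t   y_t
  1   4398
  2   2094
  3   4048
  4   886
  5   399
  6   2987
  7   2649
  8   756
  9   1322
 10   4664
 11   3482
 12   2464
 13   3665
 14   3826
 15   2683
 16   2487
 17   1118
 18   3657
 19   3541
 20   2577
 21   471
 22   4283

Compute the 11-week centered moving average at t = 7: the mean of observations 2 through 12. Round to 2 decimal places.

2341.00

Sum of periods 2–12: 2094 + 4048 + 886 + 399 + 2987 + 2649 + 756 + 1322 + 4664 + 3482 + 2464 = 25751
Divide by 11: 25751 / 11 = 2341.00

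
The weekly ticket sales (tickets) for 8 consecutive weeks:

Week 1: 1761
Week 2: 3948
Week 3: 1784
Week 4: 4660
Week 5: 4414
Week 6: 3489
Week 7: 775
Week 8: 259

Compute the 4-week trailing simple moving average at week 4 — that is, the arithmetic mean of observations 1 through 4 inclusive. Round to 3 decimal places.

Sum of periods 1–4: 1761 + 3948 + 1784 + 4660 = 12153
Divide by 4: 12153 / 4 = 3038.250

3038.250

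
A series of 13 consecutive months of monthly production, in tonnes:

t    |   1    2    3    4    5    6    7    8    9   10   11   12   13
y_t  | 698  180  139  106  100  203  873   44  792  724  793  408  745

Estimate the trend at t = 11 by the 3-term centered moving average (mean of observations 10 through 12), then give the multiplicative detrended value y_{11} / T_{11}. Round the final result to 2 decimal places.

1.24

Trend T_11 = (724 + 793 + 408) / 3 = 1925/3 = 641.6667
Ratio to trend: 793 / 641.6667 = 1.24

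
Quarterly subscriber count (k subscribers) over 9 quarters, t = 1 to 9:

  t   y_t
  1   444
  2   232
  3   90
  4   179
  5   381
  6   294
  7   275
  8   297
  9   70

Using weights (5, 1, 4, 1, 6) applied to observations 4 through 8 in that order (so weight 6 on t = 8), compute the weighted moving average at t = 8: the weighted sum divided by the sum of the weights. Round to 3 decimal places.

265.235

Weighted sum: 5·179 + 1·381 + 4·294 + 1·275 + 6·297 = 895 + 381 + 1176 + 275 + 1782 = 4509
Weight total: 5 + 1 + 4 + 1 + 6 = 17
WMA = 4509 / 17 = 265.235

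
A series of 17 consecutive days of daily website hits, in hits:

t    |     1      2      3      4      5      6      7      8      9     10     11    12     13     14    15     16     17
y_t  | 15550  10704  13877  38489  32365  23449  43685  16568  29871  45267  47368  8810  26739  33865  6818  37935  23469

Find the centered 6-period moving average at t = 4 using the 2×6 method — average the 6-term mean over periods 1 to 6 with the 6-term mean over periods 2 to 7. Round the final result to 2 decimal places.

Sum over 1–6: 15550 + 10704 + 13877 + 38489 + 32365 + 23449 = 134434
Sum over 2–7: 10704 + 13877 + 38489 + 32365 + 23449 + 43685 = 162569
CMA at t=4 = (134434 + 162569) / (2·6) = 297003 / 12 = 24750.25

24750.25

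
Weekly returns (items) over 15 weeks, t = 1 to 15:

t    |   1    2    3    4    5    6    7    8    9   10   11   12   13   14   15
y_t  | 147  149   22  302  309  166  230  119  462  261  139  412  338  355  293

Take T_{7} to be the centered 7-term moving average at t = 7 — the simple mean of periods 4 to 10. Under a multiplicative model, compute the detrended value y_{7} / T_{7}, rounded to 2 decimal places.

Trend T_7 = (302 + 309 + 166 + 230 + 119 + 462 + 261) / 7 = 1849/7 = 264.1429
Ratio to trend: 230 / 264.1429 = 0.87

0.87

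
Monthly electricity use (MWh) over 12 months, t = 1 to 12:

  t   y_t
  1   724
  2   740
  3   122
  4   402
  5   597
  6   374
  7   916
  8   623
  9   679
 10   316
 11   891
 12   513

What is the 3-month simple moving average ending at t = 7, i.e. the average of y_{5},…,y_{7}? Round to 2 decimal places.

Sum of periods 5–7: 597 + 374 + 916 = 1887
Divide by 3: 1887 / 3 = 629.00

629.00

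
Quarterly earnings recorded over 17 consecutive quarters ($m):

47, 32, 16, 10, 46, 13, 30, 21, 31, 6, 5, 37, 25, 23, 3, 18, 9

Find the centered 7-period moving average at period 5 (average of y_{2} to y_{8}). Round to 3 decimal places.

Sum of periods 2–8: 32 + 16 + 10 + 46 + 13 + 30 + 21 = 168
Divide by 7: 168 / 7 = 24.000

24.000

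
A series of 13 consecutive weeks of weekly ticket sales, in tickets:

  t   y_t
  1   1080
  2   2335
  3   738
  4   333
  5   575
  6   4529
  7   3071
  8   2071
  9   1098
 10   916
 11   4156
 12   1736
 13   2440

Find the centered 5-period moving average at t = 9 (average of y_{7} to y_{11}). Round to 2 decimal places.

Sum of periods 7–11: 3071 + 2071 + 1098 + 916 + 4156 = 11312
Divide by 5: 11312 / 5 = 2262.40

2262.40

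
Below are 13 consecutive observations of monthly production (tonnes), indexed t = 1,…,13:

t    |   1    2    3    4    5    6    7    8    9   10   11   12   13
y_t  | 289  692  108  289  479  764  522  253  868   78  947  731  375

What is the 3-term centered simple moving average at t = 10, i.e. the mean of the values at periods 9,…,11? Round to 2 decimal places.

Sum of periods 9–11: 868 + 78 + 947 = 1893
Divide by 3: 1893 / 3 = 631.00

631.00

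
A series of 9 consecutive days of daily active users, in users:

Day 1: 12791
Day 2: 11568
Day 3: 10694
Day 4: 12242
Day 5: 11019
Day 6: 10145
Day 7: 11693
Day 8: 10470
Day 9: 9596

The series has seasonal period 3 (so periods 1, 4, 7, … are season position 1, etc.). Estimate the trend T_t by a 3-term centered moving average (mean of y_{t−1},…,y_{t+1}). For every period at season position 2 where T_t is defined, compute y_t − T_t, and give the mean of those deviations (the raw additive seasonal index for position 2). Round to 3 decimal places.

Season position 2 occurs at t = 2, 5, 8 (where T_t is defined).
t=2: T_2 = 11684.33333; y_2 − T_2 = 11568 − 11684.33333 = -116.33333
t=5: T_5 = 11135.33333; y_5 − T_5 = 11019 − 11135.33333 = -116.33333
t=8: T_8 = 10586.33333; y_8 − T_8 = 10470 − 10586.33333 = -116.33333
Mean deviation: (-116.33333 + -116.33333 + -116.33333) / 3 = -116.333

-116.333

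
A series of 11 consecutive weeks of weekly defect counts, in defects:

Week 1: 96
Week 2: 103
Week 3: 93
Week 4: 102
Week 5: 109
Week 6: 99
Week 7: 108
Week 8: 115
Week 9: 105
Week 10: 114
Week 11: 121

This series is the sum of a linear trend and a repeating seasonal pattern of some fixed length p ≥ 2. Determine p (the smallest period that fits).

First differences y_{t+1} − y_t: 7, -10, 9, 7, -10, 9, 7, -10, …
The difference pattern repeats every 3 terms and not for any smaller step, so p = 3.

3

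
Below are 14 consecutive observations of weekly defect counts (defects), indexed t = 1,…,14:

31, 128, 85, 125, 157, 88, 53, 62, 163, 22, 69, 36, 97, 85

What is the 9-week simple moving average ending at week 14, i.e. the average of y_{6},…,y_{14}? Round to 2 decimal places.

75.00

Sum of periods 6–14: 88 + 53 + 62 + 163 + 22 + 69 + 36 + 97 + 85 = 675
Divide by 9: 675 / 9 = 75.00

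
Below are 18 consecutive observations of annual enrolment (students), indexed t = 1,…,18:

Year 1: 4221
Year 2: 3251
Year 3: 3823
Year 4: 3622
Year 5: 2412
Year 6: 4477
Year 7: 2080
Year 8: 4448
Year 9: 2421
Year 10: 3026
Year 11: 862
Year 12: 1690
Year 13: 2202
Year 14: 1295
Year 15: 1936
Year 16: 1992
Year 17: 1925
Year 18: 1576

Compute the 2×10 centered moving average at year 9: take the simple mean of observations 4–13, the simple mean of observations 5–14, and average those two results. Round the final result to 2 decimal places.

Sum over 4–13: 3622 + 2412 + 4477 + 2080 + 4448 + 2421 + 3026 + 862 + 1690 + 2202 = 27240
Sum over 5–14: 2412 + 4477 + 2080 + 4448 + 2421 + 3026 + 862 + 1690 + 2202 + 1295 = 24913
CMA at t=9 = (27240 + 24913) / (2·10) = 52153 / 20 = 2607.65

2607.65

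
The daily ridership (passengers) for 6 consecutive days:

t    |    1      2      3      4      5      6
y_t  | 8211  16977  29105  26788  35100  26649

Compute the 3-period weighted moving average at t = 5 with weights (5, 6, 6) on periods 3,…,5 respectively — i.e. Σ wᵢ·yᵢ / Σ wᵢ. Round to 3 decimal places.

Weighted sum: 5·29105 + 6·26788 + 6·35100 = 145525 + 160728 + 210600 = 516853
Weight total: 5 + 6 + 6 = 17
WMA = 516853 / 17 = 30403.118

30403.118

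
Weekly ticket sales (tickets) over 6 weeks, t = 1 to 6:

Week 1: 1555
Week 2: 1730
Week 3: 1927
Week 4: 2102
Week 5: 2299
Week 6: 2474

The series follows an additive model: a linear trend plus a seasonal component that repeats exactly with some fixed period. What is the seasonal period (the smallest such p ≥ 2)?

First differences y_{t+1} − y_t: 175, 197, 175, 197, 175, …
The difference pattern repeats every 2 terms and not for any smaller step, so p = 2.

2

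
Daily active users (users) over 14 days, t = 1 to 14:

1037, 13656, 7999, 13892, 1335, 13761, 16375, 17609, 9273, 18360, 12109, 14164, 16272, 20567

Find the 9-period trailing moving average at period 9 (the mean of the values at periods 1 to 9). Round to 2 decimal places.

10548.56

Sum of periods 1–9: 1037 + 13656 + 7999 + 13892 + 1335 + 13761 + 16375 + 17609 + 9273 = 94937
Divide by 9: 94937 / 9 = 10548.56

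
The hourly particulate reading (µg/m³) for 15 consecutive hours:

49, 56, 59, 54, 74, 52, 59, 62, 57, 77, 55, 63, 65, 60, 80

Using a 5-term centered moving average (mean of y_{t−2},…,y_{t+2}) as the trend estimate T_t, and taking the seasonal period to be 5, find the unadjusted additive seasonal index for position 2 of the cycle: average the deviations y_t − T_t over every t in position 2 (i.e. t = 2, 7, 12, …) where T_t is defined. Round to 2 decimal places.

-1.40

Season position 2 occurs at t = 7, 12 (where T_t is defined).
t=7: T_7 = 60.8000; y_7 − T_7 = 59 − 60.8000 = -1.8000
t=12: T_12 = 64.0000; y_12 − T_12 = 63 − 64.0000 = -1.0000
Mean deviation: (-1.8000 + -1.0000) / 2 = -1.40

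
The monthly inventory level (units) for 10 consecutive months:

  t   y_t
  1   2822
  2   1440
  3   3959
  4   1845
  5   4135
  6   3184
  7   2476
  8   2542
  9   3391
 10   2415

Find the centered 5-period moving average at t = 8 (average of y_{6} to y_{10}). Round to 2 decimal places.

Sum of periods 6–10: 3184 + 2476 + 2542 + 3391 + 2415 = 14008
Divide by 5: 14008 / 5 = 2801.60

2801.60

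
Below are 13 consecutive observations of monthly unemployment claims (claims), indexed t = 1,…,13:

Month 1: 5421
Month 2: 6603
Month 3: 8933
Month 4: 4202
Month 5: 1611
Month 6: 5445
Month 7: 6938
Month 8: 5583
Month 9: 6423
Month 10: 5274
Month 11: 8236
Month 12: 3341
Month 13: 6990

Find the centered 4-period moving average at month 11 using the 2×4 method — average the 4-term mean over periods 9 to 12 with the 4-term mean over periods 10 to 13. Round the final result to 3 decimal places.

5889.375

Sum over 9–12: 6423 + 5274 + 8236 + 3341 = 23274
Sum over 10–13: 5274 + 8236 + 3341 + 6990 = 23841
CMA at t=11 = (23274 + 23841) / (2·4) = 47115 / 8 = 5889.375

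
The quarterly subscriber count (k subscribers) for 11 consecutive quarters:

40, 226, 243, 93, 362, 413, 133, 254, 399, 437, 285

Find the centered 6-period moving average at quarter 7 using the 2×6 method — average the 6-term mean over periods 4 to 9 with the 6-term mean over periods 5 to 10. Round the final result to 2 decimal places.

Sum over 4–9: 93 + 362 + 413 + 133 + 254 + 399 = 1654
Sum over 5–10: 362 + 413 + 133 + 254 + 399 + 437 = 1998
CMA at t=7 = (1654 + 1998) / (2·6) = 3652 / 12 = 304.33

304.33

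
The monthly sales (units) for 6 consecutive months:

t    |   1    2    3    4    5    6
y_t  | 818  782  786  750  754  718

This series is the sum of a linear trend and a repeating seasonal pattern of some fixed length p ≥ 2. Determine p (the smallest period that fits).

2

First differences y_{t+1} − y_t: -36, 4, -36, 4, -36, …
The difference pattern repeats every 2 terms and not for any smaller step, so p = 2.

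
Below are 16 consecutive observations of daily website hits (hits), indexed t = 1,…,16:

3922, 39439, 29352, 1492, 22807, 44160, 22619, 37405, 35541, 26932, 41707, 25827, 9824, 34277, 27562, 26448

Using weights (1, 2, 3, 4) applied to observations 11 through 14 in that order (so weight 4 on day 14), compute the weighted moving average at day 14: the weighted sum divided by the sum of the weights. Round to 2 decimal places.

Weighted sum: 1·41707 + 2·25827 + 3·9824 + 4·34277 = 41707 + 51654 + 29472 + 137108 = 259941
Weight total: 1 + 2 + 3 + 4 = 10
WMA = 259941 / 10 = 25994.10

25994.10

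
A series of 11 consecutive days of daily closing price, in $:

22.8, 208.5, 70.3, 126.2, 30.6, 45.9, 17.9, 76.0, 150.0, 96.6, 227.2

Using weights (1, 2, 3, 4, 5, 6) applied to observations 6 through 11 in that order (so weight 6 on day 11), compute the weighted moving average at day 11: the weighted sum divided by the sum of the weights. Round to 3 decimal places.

Weighted sum: 1·45.9 + 2·17.9 + 3·76.0 + 4·150.0 + 5·96.6 + 6·227.2 = 45.9 + 35.8 + 228.0 + 600.0 + 483.0 + 1363.2 = 2755.9
Weight total: 1 + 2 + 3 + 4 + 5 + 6 = 21
WMA = 2755.9 / 21 = 131.233

131.233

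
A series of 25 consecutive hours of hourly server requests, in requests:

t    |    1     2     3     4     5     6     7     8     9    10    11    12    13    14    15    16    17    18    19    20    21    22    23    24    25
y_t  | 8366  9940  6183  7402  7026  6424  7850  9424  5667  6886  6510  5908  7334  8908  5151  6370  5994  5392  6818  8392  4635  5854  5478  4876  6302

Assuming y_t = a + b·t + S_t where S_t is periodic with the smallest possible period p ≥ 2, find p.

First differences y_{t+1} − y_t: 1574, -3757, 1219, -376, -602, 1426, 1574, -3757, 1219, -376, -602, 1426, 1574, -3757, …
The difference pattern repeats every 6 terms and not for any smaller step, so p = 6.

6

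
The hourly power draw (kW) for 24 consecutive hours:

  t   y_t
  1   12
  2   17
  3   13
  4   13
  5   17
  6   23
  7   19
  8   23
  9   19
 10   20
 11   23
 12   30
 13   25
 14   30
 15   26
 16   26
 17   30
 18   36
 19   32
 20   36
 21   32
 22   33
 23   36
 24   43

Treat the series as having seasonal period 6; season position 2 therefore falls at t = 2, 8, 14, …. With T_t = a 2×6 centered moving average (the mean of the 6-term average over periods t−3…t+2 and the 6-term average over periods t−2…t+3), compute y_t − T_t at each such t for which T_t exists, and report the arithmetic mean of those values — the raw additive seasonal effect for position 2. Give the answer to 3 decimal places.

Season position 2 occurs at t = 8, 14, 20 (where T_t is defined).
t=8: T_8 = 20.66667; y_8 − T_8 = 23 − 20.66667 = 2.33333
t=14: T_14 = 27.25000; y_14 − T_14 = 30 − 27.25000 = 2.75000
t=20: T_20 = 33.66667; y_20 − T_20 = 36 − 33.66667 = 2.33333
Mean deviation: (2.33333 + 2.75000 + 2.33333) / 3 = 2.472

2.472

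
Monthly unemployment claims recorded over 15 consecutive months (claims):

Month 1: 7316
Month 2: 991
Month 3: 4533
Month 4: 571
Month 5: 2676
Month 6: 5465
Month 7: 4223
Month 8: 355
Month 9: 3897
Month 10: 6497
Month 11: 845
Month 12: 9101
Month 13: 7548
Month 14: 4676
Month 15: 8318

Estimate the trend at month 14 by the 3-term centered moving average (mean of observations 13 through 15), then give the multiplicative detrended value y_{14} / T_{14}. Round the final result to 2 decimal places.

Trend T_14 = (7548 + 4676 + 8318) / 3 = 20542/3 = 6847.3333
Ratio to trend: 4676 / 6847.3333 = 0.68

0.68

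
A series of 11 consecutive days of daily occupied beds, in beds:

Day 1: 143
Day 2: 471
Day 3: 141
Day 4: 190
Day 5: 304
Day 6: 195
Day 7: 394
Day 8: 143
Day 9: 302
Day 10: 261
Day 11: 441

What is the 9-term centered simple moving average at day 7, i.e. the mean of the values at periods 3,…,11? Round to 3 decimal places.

Sum of periods 3–11: 141 + 190 + 304 + 195 + 394 + 143 + 302 + 261 + 441 = 2371
Divide by 9: 2371 / 9 = 263.444

263.444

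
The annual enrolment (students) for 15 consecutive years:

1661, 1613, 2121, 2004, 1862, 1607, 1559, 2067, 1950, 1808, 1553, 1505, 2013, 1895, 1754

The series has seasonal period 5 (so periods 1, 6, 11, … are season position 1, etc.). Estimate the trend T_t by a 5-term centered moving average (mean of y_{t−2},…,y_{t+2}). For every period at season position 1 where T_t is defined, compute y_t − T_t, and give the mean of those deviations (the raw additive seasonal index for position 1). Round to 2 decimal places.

Season position 1 occurs at t = 6, 11 (where T_t is defined).
t=6: T_6 = 1819.8000; y_6 − T_6 = 1607 − 1819.8000 = -212.8000
t=11: T_11 = 1765.8000; y_11 − T_11 = 1553 − 1765.8000 = -212.8000
Mean deviation: (-212.8000 + -212.8000) / 2 = -212.80

-212.80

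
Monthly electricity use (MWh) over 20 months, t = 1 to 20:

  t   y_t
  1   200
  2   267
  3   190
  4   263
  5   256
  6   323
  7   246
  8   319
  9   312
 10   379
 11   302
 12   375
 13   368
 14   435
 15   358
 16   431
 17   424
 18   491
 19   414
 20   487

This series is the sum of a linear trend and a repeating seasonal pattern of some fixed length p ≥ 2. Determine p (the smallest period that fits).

First differences y_{t+1} − y_t: 67, -77, 73, -7, 67, -77, 73, -7, 67, -77, …
The difference pattern repeats every 4 terms and not for any smaller step, so p = 4.

4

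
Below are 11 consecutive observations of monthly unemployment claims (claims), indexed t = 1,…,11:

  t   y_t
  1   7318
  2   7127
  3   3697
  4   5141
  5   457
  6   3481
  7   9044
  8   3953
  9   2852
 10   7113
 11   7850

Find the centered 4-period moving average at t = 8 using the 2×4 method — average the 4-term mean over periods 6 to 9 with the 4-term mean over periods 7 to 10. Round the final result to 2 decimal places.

Sum over 6–9: 3481 + 9044 + 3953 + 2852 = 19330
Sum over 7–10: 9044 + 3953 + 2852 + 7113 = 22962
CMA at t=8 = (19330 + 22962) / (2·4) = 42292 / 8 = 5286.50

5286.50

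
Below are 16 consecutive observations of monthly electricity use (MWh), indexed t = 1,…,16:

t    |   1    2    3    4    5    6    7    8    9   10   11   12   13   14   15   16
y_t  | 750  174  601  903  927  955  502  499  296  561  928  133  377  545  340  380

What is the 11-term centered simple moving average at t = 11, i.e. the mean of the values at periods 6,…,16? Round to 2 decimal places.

501.45

Sum of periods 6–16: 955 + 502 + 499 + 296 + 561 + 928 + 133 + 377 + 545 + 340 + 380 = 5516
Divide by 11: 5516 / 11 = 501.45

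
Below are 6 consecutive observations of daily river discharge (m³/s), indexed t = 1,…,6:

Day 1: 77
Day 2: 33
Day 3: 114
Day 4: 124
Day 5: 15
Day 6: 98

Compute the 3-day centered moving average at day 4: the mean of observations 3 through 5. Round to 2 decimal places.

84.33

Sum of periods 3–5: 114 + 124 + 15 = 253
Divide by 3: 253 / 3 = 84.33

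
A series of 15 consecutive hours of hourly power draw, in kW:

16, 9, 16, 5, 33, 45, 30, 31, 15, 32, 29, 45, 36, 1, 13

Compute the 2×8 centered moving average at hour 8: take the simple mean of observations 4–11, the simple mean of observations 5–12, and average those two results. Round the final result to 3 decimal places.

30.000

Sum over 4–11: 5 + 33 + 45 + 30 + 31 + 15 + 32 + 29 = 220
Sum over 5–12: 33 + 45 + 30 + 31 + 15 + 32 + 29 + 45 = 260
CMA at t=8 = (220 + 260) / (2·8) = 480 / 16 = 30.000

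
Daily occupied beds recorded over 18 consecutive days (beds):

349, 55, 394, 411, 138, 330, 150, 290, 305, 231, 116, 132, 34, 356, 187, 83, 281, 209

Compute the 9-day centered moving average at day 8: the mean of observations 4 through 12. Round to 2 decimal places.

233.67

Sum of periods 4–12: 411 + 138 + 330 + 150 + 290 + 305 + 231 + 116 + 132 = 2103
Divide by 9: 2103 / 9 = 233.67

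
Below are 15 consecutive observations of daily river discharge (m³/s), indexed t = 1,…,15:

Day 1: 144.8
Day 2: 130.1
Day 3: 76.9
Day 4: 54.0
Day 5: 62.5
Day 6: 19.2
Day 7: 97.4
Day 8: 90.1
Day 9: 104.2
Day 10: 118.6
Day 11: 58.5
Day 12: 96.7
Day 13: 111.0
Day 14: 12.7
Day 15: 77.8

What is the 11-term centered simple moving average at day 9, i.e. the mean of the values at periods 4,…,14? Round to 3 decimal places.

Sum of periods 4–14: 54.0 + 62.5 + 19.2 + 97.4 + 90.1 + 104.2 + 118.6 + 58.5 + 96.7 + 111.0 + 12.7 = 824.9
Divide by 11: 824.9 / 11 = 74.991

74.991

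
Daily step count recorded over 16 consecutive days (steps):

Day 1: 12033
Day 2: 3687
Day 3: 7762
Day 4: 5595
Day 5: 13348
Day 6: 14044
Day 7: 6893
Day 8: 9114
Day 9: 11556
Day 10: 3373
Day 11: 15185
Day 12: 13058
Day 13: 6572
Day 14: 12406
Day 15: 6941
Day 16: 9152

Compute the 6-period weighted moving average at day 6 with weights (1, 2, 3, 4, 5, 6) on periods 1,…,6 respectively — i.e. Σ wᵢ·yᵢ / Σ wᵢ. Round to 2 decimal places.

10289.38

Weighted sum: 1·12033 + 2·3687 + 3·7762 + 4·5595 + 5·13348 + 6·14044 = 12033 + 7374 + 23286 + 22380 + 66740 + 84264 = 216077
Weight total: 1 + 2 + 3 + 4 + 5 + 6 = 21
WMA = 216077 / 21 = 10289.38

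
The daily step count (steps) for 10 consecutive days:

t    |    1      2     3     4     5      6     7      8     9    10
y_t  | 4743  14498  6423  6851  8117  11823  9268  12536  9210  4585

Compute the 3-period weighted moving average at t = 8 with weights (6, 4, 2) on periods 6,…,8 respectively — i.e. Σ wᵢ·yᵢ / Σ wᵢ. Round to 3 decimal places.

Weighted sum: 6·11823 + 4·9268 + 2·12536 = 70938 + 37072 + 25072 = 133082
Weight total: 6 + 4 + 2 = 12
WMA = 133082 / 12 = 11090.167

11090.167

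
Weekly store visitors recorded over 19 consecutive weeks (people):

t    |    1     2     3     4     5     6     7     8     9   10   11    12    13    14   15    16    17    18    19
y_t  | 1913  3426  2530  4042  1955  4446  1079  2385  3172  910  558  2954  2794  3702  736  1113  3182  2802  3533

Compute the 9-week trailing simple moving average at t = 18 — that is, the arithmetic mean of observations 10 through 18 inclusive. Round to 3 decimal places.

2083.444

Sum of periods 10–18: 910 + 558 + 2954 + 2794 + 3702 + 736 + 1113 + 3182 + 2802 = 18751
Divide by 9: 18751 / 9 = 2083.444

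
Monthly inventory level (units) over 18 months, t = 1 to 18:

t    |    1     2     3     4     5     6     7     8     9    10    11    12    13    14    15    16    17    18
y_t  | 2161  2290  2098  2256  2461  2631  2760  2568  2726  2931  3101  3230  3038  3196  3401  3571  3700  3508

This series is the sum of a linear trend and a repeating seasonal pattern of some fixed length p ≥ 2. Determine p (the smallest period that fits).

First differences y_{t+1} − y_t: 129, -192, 158, 205, 170, 129, -192, 158, 205, 170, 129, -192, …
The difference pattern repeats every 5 terms and not for any smaller step, so p = 5.

5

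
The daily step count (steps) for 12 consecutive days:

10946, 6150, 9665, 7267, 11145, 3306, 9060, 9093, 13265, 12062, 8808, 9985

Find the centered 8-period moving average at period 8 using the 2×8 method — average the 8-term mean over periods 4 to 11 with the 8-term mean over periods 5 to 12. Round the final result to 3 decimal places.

Sum over 4–11: 7267 + 11145 + 3306 + 9060 + 9093 + 13265 + 12062 + 8808 = 74006
Sum over 5–12: 11145 + 3306 + 9060 + 9093 + 13265 + 12062 + 8808 + 9985 = 76724
CMA at t=8 = (74006 + 76724) / (2·8) = 150730 / 16 = 9420.625

9420.625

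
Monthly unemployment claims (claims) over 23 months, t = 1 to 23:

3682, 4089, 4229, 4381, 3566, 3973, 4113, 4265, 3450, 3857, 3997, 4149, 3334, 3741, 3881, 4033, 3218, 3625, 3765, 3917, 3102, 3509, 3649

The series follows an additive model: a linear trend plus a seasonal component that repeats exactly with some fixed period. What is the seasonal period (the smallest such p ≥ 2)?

4

First differences y_{t+1} − y_t: 407, 140, 152, -815, 407, 140, 152, -815, 407, 140, …
The difference pattern repeats every 4 terms and not for any smaller step, so p = 4.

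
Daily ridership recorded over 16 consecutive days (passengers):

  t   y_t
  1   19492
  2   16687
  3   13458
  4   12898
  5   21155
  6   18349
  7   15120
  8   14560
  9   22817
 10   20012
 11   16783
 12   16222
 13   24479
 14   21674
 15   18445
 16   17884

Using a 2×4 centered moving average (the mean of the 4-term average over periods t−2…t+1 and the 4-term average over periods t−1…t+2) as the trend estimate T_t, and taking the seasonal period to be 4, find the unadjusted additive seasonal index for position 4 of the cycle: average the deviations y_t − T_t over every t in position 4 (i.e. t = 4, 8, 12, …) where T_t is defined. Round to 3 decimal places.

Season position 4 occurs at t = 4, 8, 12 (where T_t is defined).
t=4: T_4 = 16257.25000; y_4 − T_4 = 12898 − 16257.25000 = -3359.25000
t=8: T_8 = 17919.37500; y_8 − T_8 = 14560 − 17919.37500 = -3359.37500
t=12: T_12 = 19581.75000; y_12 − T_12 = 16222 − 19581.75000 = -3359.75000
Mean deviation: (-3359.25000 + -3359.37500 + -3359.75000) / 3 = -3359.458

-3359.458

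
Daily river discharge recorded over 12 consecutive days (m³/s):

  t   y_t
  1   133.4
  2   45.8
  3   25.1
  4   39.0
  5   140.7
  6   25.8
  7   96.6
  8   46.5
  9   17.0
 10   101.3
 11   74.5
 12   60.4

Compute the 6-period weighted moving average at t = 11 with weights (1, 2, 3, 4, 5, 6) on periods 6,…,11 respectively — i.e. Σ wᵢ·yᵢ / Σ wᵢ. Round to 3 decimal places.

65.714

Weighted sum: 1·25.8 + 2·96.6 + 3·46.5 + 4·17.0 + 5·101.3 + 6·74.5 = 25.8 + 193.2 + 139.5 + 68.0 + 506.5 + 447.0 = 1380.0
Weight total: 1 + 2 + 3 + 4 + 5 + 6 = 21
WMA = 1380.0 / 21 = 65.714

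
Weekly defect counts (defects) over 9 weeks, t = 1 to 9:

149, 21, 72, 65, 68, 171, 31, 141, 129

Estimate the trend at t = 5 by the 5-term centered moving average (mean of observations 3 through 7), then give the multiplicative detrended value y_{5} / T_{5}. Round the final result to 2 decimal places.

Trend T_5 = (72 + 65 + 68 + 171 + 31) / 5 = 407/5 = 81.4000
Ratio to trend: 68 / 81.4000 = 0.84

0.84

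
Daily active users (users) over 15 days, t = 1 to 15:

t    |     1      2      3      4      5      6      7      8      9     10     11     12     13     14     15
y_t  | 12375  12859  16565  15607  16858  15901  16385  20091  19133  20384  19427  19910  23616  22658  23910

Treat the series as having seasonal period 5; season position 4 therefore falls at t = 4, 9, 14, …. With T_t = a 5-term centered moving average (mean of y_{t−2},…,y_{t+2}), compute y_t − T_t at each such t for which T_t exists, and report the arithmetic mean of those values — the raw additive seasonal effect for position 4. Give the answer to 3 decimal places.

49.000

Season position 4 occurs at t = 4, 9 (where T_t is defined).
t=4: T_4 = 15558.00000; y_4 − T_4 = 15607 − 15558.00000 = 49.00000
t=9: T_9 = 19084.00000; y_9 − T_9 = 19133 − 19084.00000 = 49.00000
Mean deviation: (49.00000 + 49.00000) / 2 = 49.000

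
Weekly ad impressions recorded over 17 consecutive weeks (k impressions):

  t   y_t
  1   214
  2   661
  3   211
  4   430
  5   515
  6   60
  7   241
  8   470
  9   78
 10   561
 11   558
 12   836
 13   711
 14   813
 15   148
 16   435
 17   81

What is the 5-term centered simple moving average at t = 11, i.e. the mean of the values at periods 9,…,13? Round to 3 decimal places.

Sum of periods 9–13: 78 + 561 + 558 + 836 + 711 = 2744
Divide by 5: 2744 / 5 = 548.800

548.800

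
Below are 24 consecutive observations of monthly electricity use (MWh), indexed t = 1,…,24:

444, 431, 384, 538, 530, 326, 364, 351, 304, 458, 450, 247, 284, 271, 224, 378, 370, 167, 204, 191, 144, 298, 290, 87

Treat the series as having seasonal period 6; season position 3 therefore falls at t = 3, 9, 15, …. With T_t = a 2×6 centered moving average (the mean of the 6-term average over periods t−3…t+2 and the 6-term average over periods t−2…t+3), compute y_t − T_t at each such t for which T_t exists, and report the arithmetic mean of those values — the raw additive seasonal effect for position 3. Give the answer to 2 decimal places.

-64.97

Season position 3 occurs at t = 9, 15, 21 (where T_t is defined).
t=9: T_9 = 368.9167; y_9 − T_9 = 304 − 368.9167 = -64.9167
t=15: T_15 = 289.0000; y_15 − T_15 = 224 − 289.0000 = -65.0000
t=21: T_21 = 209.0000; y_21 − T_21 = 144 − 209.0000 = -65.0000
Mean deviation: (-64.9167 + -65.0000 + -65.0000) / 3 = -64.97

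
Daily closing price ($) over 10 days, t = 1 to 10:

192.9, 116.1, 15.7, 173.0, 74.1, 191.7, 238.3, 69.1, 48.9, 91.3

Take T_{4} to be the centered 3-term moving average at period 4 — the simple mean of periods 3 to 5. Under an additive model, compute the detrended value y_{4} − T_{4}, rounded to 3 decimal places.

Trend T_4 = (15.7 + 173.0 + 74.1) / 3 = 262.8/3 = 87.60000
Detrended value: 173.0 − 87.60000 = 85.400

85.400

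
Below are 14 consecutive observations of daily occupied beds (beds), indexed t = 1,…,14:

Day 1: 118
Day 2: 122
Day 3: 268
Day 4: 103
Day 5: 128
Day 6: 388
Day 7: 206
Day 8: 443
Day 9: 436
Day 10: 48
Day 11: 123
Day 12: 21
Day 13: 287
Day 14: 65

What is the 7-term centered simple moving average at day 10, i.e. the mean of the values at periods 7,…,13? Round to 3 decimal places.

Sum of periods 7–13: 206 + 443 + 436 + 48 + 123 + 21 + 287 = 1564
Divide by 7: 1564 / 7 = 223.429

223.429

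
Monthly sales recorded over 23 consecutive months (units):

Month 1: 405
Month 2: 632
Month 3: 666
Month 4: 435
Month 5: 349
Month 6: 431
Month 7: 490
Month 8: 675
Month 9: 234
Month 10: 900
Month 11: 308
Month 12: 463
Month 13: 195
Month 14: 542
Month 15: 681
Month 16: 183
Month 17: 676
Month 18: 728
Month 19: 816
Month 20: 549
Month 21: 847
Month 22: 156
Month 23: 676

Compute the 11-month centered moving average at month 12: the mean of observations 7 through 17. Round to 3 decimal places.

486.091

Sum of periods 7–17: 490 + 675 + 234 + 900 + 308 + 463 + 195 + 542 + 681 + 183 + 676 = 5347
Divide by 11: 5347 / 11 = 486.091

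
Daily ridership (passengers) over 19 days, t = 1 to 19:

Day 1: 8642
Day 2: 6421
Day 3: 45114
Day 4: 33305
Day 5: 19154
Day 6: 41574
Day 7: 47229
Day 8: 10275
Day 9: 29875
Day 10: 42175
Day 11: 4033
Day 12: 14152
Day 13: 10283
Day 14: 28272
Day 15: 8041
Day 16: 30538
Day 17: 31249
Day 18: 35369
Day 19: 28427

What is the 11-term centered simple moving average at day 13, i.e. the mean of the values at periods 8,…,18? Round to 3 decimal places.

22205.636

Sum of periods 8–18: 10275 + 29875 + 42175 + 4033 + 14152 + 10283 + 28272 + 8041 + 30538 + 31249 + 35369 = 244262
Divide by 11: 244262 / 11 = 22205.636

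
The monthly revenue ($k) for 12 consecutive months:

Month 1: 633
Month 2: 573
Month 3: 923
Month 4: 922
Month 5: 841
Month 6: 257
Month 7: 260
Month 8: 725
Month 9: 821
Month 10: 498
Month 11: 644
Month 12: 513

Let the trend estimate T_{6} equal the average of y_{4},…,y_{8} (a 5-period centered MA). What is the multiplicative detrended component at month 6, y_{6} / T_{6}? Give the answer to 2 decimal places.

0.43

Trend T_6 = (922 + 841 + 257 + 260 + 725) / 5 = 3005/5 = 601.0000
Ratio to trend: 257 / 601.0000 = 0.43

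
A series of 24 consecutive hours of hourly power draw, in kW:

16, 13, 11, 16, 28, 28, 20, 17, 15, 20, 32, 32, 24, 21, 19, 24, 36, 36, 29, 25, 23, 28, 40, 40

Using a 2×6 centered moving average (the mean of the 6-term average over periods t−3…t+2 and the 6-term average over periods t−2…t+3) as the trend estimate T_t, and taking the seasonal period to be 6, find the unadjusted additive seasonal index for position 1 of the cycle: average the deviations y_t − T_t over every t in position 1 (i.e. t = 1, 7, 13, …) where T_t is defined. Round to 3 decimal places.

Season position 1 occurs at t = 7, 13, 19 (where T_t is defined).
t=7: T_7 = 21.00000; y_7 − T_7 = 20 − 21.00000 = -1.00000
t=13: T_13 = 25.00000; y_13 − T_13 = 24 − 25.00000 = -1.00000
t=19: T_19 = 29.16667; y_19 − T_19 = 29 − 29.16667 = -0.16667
Mean deviation: (-1.00000 + -1.00000 + -0.16667) / 3 = -0.722

-0.722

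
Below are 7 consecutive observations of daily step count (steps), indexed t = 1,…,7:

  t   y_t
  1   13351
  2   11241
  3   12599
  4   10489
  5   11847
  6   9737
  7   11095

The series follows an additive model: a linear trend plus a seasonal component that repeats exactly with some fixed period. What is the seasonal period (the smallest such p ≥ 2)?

First differences y_{t+1} − y_t: -2110, 1358, -2110, 1358, -2110, 1358, …
The difference pattern repeats every 2 terms and not for any smaller step, so p = 2.

2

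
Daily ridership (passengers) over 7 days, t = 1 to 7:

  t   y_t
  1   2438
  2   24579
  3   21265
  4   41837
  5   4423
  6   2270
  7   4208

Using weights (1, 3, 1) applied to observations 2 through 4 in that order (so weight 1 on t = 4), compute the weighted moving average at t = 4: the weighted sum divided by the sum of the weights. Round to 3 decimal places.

26042.200

Weighted sum: 1·24579 + 3·21265 + 1·41837 = 24579 + 63795 + 41837 = 130211
Weight total: 1 + 3 + 1 = 5
WMA = 130211 / 5 = 26042.200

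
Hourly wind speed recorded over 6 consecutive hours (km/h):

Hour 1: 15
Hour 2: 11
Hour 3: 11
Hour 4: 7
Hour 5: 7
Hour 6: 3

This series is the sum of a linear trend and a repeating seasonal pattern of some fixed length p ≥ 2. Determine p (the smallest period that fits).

2

First differences y_{t+1} − y_t: -4, 0, -4, 0, -4, …
The difference pattern repeats every 2 terms and not for any smaller step, so p = 2.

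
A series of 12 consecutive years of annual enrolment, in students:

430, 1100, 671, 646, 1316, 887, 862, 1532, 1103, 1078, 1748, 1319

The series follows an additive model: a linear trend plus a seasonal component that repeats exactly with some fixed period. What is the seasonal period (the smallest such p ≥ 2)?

First differences y_{t+1} − y_t: 670, -429, -25, 670, -429, -25, 670, -429, …
The difference pattern repeats every 3 terms and not for any smaller step, so p = 3.

3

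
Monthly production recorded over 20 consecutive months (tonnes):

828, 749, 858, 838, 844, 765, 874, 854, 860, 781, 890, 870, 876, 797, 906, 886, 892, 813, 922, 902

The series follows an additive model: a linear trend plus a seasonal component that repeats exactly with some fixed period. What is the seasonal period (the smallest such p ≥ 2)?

4

First differences y_{t+1} − y_t: -79, 109, -20, 6, -79, 109, -20, 6, -79, 109, …
The difference pattern repeats every 4 terms and not for any smaller step, so p = 4.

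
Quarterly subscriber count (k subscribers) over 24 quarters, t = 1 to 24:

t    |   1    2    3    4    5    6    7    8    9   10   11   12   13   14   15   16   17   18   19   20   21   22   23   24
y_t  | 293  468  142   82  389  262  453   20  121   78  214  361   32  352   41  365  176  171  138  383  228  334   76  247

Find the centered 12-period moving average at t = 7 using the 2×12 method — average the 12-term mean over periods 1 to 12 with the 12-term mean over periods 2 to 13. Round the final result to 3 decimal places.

Sum over 1–12: 293 + 468 + 142 + 82 + 389 + 262 + 453 + 20 + 121 + 78 + 214 + 361 = 2883
Sum over 2–13: 468 + 142 + 82 + 389 + 262 + 453 + 20 + 121 + 78 + 214 + 361 + 32 = 2622
CMA at t=7 = (2883 + 2622) / (2·12) = 5505 / 24 = 229.375

229.375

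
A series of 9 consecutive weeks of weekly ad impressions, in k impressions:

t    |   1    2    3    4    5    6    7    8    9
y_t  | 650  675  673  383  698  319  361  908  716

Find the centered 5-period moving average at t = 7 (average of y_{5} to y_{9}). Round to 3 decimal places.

600.400

Sum of periods 5–9: 698 + 319 + 361 + 908 + 716 = 3002
Divide by 5: 3002 / 5 = 600.400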